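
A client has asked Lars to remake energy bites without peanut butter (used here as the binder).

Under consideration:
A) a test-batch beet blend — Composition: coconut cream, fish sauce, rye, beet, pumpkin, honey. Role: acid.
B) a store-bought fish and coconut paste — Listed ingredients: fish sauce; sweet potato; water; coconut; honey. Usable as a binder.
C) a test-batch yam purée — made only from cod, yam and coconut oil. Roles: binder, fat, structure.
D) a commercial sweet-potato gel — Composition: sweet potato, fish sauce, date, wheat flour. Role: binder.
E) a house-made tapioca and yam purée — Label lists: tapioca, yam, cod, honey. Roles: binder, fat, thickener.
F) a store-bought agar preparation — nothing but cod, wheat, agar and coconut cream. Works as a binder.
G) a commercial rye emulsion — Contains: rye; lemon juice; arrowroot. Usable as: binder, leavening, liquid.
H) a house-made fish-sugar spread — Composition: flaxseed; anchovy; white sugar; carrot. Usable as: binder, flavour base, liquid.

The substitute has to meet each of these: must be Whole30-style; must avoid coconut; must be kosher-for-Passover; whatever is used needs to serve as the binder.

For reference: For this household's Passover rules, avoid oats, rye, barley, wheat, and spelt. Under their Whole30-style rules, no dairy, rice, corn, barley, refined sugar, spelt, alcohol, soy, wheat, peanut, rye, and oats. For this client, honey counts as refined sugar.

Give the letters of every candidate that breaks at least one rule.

A: not usable as a binder; has rye, so not kosher-for-Passover (and 2 more) — no
B: has honey, so not Whole30-style; has coconut, so not coconut-free — out
C: has coconut oil, so not coconut-free — out
D: has wheat flour, so not kosher-for-Passover; has wheat flour, so not Whole30-style — no
E: has honey, so not Whole30-style — out
F: has wheat, so not kosher-for-Passover; has wheat, so not Whole30-style (and 1 more) — reject
G: has rye, so not kosher-for-Passover; has rye, so not Whole30-style — out
H: has white sugar, so not Whole30-style — out

A, B, C, D, E, F, G, H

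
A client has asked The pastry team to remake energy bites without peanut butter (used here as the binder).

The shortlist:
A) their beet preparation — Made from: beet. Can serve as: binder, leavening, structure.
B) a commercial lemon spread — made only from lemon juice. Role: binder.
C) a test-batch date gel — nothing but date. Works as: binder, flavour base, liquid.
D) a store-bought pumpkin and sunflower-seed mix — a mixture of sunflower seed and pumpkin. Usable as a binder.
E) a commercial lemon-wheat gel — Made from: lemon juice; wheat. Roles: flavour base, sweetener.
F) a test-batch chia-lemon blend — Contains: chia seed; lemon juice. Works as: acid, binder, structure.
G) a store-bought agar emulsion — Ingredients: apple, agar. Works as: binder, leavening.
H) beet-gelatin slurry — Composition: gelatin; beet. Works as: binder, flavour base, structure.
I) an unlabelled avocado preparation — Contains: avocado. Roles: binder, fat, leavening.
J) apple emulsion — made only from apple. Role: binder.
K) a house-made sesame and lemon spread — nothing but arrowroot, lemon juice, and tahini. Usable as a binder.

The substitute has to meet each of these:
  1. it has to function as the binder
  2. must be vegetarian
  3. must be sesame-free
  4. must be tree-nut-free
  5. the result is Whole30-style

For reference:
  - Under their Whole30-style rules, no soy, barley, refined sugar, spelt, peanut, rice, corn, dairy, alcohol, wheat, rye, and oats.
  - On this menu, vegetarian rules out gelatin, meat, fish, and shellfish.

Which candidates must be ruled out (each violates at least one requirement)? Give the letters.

A: only beet; none excluded — keep
B: only lemon juice; none excluded — keep
C: vegetarian, no tree nuts — keep
D: every rule checks out — keep
E: not usable as a binder; has wheat, so not Whole30-style — out
F: nothing on the exclusion list — keep
G: vegetarian, no tree nuts — valid
H: has gelatin, so not vegetarian — reject
I: works as a binder, no sesame, Whole30-style — keep
J: all constraints satisfied — keep
K: has tahini, so not sesame-free — out

E, H, K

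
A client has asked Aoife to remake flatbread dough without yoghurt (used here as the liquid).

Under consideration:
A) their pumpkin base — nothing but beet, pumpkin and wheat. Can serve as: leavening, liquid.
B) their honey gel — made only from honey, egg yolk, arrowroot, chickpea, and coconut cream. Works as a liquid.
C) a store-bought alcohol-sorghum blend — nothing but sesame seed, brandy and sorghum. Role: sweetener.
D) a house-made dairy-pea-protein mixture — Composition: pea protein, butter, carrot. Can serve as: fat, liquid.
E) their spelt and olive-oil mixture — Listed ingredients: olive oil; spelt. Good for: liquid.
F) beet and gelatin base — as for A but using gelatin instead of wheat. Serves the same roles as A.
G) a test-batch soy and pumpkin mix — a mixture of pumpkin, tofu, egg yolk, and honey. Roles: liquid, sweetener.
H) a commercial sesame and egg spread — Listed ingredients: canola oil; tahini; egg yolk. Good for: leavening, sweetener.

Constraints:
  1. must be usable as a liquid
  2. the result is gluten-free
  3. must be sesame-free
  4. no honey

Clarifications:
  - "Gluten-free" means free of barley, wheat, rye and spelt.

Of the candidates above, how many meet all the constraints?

2

A: has wheat, so not gluten-free — no
B: has honey, so not honey-free — reject
C: not usable as a liquid; has sesame seed, so not sesame-free — no
D: only butter, carrot and pea protein; none excluded — OK
E: has spelt, so not gluten-free — reject
F: all constraints satisfied — OK
G: has honey, so not honey-free — reject
H: not usable as a liquid; has tahini, so not sesame-free — reject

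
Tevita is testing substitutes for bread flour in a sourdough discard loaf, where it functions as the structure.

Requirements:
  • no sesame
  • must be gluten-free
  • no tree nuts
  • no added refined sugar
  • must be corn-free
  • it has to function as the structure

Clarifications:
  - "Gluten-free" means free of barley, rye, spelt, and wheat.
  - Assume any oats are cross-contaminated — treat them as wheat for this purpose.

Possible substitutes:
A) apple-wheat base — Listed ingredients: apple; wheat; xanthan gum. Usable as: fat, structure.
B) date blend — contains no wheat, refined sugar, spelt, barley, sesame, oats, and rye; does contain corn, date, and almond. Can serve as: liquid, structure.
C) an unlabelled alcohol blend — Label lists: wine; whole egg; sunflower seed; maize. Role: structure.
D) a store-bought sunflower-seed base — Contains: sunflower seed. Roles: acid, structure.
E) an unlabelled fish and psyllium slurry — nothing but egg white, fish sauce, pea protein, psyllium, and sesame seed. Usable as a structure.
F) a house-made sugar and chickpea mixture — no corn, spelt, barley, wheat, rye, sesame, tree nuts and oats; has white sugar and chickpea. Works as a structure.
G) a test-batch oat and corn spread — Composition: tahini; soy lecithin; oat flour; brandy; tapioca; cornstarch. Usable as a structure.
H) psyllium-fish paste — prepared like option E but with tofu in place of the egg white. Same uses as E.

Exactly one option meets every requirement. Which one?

D

A: has wheat, so not gluten-free — out
B: has almond, so not tree-nut-free; has corn, so not corn-free — no
C: has maize, so not corn-free — reject
D: only sunflower seed; none excluded — keep
E: has sesame seed, so not sesame-free — reject
F: has white sugar, so not no-added-sugar — reject
G: has oat flour, so not gluten-free; has cornstarch, so not corn-free (and 1 more) — no
H: has sesame seed, so not sesame-free — no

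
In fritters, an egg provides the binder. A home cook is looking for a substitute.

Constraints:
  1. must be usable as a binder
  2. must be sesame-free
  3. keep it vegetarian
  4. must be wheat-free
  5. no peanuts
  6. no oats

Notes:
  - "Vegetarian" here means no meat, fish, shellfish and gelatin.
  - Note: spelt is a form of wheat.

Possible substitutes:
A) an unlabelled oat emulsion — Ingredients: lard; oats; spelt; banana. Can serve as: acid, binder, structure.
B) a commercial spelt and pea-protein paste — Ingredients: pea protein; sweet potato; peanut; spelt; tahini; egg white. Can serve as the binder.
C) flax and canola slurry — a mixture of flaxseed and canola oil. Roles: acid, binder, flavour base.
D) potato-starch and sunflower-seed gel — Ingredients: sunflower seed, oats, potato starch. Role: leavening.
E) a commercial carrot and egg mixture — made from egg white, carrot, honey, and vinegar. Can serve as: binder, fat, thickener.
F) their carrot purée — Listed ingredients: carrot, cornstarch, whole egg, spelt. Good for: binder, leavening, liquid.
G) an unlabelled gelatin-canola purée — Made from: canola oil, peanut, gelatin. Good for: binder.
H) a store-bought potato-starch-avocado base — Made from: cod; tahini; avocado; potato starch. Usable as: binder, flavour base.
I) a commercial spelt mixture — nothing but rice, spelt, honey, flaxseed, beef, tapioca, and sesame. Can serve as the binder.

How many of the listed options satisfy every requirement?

A: has lard, so not vegetarian; has oats, so not oat-free (and 1 more) — out
B: has tahini, so not sesame-free; has spelt, so not wheat-free (and 1 more) — reject
C: every rule checks out — keep
D: not usable as a binder; has oats, so not oat-free — out
E: vegetarian, no oats — valid
F: has spelt, so not wheat-free — no
G: has gelatin, so not vegetarian; has peanut, so not peanut-free — reject
H: has cod, so not vegetarian; has tahini, so not sesame-free — no
I: has beef, so not vegetarian; has sesame, so not sesame-free (and 1 more) — out

2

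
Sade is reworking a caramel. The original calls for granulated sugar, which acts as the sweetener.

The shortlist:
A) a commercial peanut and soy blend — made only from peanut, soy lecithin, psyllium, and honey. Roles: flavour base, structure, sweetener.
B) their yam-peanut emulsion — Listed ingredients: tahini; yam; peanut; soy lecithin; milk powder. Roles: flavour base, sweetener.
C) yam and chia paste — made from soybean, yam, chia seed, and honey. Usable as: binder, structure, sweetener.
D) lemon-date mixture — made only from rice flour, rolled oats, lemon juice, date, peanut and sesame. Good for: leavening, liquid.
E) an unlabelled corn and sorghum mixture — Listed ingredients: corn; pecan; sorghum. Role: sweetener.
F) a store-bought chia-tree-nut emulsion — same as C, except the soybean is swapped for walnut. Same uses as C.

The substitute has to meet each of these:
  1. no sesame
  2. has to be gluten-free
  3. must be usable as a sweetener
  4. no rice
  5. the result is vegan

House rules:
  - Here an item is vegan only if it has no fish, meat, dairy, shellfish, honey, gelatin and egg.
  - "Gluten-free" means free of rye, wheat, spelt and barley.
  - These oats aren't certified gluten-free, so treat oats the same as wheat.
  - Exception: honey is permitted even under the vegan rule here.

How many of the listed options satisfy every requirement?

A: honey is permitted under the vegan carve-out; nothing else excluded — keep
B: has milk powder, so not vegan; has tahini, so not sesame-free — reject
C: honey is permitted under the vegan carve-out; nothing else excluded — keep
D: not usable as a sweetener; has rolled oats, so not gluten-free (and 2 more) — reject
E: only corn, pecan, and sorghum; none excluded — keep
F: honey is permitted under the vegan carve-out; nothing else excluded — OK

4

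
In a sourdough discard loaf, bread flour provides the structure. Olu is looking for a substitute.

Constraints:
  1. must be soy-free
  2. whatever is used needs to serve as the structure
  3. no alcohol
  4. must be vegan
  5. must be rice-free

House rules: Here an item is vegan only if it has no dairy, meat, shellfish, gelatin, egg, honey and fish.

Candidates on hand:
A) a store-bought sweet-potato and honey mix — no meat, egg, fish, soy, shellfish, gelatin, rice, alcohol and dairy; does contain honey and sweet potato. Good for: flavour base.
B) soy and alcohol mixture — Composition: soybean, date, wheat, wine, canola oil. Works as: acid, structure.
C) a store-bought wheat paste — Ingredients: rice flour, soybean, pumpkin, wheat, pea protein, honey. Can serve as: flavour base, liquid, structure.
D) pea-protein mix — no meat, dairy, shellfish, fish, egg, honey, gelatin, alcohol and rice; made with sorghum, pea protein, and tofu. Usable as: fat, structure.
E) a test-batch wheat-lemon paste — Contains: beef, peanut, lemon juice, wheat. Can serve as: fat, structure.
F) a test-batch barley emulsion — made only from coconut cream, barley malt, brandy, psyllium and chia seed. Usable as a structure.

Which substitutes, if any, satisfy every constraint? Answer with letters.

A: not usable as a structure; has honey, so not vegan — reject
B: has wine, so not alcohol-free; has soybean, so not soy-free — reject
C: has honey, so not vegan; has rice flour, so not rice-free (and 1 more) — no
D: has tofu, so not soy-free — reject
E: has beef, so not vegan — no
F: has brandy, so not alcohol-free — out

none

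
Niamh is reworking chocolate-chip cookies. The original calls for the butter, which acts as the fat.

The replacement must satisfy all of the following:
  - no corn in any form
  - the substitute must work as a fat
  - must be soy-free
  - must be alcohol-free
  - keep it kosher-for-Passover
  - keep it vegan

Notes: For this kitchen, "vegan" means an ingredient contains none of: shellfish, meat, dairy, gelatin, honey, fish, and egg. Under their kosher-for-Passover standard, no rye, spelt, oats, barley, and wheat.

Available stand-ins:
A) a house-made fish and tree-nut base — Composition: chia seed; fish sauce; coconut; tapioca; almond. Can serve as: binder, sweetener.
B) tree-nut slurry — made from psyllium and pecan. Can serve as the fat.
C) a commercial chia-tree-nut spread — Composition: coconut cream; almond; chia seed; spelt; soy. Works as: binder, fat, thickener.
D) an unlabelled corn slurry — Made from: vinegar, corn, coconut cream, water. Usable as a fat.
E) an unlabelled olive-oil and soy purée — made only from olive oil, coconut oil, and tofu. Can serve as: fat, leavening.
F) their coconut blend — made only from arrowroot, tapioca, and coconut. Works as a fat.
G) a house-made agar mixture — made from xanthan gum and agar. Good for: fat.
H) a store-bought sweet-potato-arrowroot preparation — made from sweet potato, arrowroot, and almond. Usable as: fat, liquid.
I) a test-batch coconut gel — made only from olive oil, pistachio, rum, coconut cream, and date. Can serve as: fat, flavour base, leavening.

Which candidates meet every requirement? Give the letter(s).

A: not usable as a fat; has fish sauce, so not vegan — reject
B: works as a fat, kosher-for-Passover, vegan — valid
C: has spelt, so not kosher-for-Passover; has soy, so not soy-free — reject
D: has corn, so not corn-free — out
E: has tofu, so not soy-free — reject
F: nothing on the exclusion list — keep
G: every rule checks out — valid
H: only almond, sweet potato and arrowroot; none excluded — keep
I: has rum, so not alcohol-free — no

B, F, G, H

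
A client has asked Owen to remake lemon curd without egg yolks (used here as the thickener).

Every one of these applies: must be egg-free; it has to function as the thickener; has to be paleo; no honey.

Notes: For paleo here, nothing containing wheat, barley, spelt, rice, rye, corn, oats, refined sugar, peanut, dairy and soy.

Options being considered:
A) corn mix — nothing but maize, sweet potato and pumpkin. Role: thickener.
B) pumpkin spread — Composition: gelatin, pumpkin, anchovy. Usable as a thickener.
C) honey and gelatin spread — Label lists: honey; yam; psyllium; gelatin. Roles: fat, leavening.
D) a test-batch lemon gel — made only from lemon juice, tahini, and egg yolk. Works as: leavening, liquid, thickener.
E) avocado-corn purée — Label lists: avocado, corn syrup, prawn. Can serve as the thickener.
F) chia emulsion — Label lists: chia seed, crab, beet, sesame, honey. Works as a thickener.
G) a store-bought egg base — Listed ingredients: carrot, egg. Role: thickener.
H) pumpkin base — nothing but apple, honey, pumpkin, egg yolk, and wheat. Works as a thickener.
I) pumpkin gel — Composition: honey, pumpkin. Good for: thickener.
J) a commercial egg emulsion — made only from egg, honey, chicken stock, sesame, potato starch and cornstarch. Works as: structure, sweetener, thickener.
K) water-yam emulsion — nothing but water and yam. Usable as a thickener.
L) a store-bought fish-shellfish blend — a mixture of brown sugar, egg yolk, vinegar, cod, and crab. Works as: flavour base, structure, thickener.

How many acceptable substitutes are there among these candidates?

A: has maize, so not paleo — out
B: every rule checks out — keep
C: not usable as a thickener; has honey, so not honey-free — reject
D: has egg yolk, so not egg-free — reject
E: has corn syrup, so not paleo — no
F: has honey, so not honey-free — no
G: has egg, so not egg-free — reject
H: has wheat, so not paleo; has honey, so not honey-free (and 1 more) — reject
I: has honey, so not honey-free — reject
J: has cornstarch, so not paleo; has honey, so not honey-free (and 1 more) — out
K: only water and yam; none excluded — valid
L: has brown sugar, so not paleo; has egg yolk, so not egg-free — reject

2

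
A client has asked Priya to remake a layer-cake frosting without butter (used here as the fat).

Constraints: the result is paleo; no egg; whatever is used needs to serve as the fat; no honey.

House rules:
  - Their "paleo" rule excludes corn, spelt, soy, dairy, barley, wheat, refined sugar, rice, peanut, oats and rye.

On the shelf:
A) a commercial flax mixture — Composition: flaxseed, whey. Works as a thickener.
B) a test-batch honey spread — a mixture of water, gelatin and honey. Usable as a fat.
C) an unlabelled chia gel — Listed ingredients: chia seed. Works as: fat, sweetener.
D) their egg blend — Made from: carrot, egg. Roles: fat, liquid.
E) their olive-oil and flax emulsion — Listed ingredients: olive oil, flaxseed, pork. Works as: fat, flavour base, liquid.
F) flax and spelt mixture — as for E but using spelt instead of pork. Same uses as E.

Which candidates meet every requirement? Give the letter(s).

C, E

A: not usable as a fat; has whey, so not paleo — no
B: has honey, so not honey-free — out
C: paleo, no egg — valid
D: has egg, so not egg-free — reject
E: paleo, no egg — OK
F: has spelt, so not paleo — reject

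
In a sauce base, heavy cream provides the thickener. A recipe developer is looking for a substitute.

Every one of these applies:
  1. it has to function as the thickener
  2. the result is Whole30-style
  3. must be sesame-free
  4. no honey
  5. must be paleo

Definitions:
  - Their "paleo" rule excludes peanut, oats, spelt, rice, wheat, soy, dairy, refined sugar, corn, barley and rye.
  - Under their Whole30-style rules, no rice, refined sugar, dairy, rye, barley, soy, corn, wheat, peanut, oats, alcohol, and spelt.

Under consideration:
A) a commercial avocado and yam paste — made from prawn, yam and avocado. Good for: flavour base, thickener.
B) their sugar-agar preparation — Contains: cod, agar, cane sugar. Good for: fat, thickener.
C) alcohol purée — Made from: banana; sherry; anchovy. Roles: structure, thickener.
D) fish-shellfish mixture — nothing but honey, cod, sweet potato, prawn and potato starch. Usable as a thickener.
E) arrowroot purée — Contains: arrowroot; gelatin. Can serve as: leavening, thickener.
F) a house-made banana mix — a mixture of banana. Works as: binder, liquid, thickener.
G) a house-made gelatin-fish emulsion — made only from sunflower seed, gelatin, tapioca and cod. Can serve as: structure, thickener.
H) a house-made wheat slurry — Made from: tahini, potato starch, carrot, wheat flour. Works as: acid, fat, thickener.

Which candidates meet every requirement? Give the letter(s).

A, E, F, G

A: Whole30-style, no sesame — OK
B: has cane sugar, so not paleo; has cane sugar, so not Whole30-style — out
C: has sherry, so not Whole30-style — no
D: has honey, so not honey-free — reject
E: works as a thickener, no sesame, Whole30-style — OK
F: every rule checks out — keep
G: Whole30-style, no sesame — valid
H: has wheat flour, so not paleo; has wheat flour, so not Whole30-style (and 1 more) — no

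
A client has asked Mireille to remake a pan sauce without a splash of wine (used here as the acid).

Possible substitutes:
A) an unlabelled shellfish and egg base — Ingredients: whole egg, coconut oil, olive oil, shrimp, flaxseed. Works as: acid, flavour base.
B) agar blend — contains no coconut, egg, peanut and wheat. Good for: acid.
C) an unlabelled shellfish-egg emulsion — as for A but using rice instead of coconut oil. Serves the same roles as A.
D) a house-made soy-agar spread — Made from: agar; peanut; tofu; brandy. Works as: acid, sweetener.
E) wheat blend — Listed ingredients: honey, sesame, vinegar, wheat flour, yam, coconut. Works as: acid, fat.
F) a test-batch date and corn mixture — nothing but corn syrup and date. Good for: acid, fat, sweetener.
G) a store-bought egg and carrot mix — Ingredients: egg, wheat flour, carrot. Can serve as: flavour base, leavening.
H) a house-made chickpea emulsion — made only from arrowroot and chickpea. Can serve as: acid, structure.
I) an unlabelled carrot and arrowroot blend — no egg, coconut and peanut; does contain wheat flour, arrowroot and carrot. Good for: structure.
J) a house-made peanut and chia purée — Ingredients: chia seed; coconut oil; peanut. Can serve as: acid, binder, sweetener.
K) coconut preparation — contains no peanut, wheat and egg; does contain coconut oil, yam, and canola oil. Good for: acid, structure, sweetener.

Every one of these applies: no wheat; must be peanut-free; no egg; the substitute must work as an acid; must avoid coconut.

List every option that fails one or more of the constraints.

A: has whole egg, so not egg-free; has coconut oil, so not coconut-free — out
B: works as an acid, no peanut, no egg — valid
C: has whole egg, so not egg-free — reject
D: has peanut, so not peanut-free — no
E: has wheat flour, so not wheat-free; has coconut, so not coconut-free — out
F: no egg, no coconut — valid
G: not usable as an acid; has egg, so not egg-free (and 1 more) — reject
H: works as an acid, no egg, no wheat — keep
I: not usable as an acid; has wheat flour, so not wheat-free — reject
J: has peanut, so not peanut-free; has coconut oil, so not coconut-free — out
K: has coconut oil, so not coconut-free — out

A, C, D, E, G, I, J, K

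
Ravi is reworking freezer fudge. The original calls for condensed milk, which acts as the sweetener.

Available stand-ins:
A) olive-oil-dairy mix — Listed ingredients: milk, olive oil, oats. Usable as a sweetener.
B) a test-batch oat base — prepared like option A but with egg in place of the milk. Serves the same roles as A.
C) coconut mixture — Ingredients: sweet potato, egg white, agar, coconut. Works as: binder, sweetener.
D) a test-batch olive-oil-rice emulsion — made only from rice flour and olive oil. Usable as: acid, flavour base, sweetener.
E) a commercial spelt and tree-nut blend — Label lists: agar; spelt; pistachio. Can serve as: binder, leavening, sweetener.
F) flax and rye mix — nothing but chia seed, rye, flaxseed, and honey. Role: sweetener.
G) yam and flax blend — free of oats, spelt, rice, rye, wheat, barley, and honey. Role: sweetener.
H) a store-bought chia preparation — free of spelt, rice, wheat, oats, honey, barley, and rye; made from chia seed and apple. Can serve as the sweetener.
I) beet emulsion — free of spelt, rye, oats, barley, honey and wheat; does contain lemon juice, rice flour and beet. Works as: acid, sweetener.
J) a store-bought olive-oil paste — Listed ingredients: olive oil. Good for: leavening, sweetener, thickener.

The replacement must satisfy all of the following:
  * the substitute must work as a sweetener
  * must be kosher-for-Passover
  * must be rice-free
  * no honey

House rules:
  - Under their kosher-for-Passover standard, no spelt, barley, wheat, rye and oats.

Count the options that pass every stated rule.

A: has oats, so not kosher-for-Passover — out
B: has oats, so not kosher-for-Passover — reject
C: coconut and egg white etc. — none of it excluded — OK
D: has rice flour, so not rice-free — reject
E: has spelt, so not kosher-for-Passover — out
F: has rye, so not kosher-for-Passover; has honey, so not honey-free — out
G: no rice, no honey — OK
H: kosher-for-Passover, no honey — valid
I: has rice flour, so not rice-free — reject
J: only olive oil; none excluded — OK

4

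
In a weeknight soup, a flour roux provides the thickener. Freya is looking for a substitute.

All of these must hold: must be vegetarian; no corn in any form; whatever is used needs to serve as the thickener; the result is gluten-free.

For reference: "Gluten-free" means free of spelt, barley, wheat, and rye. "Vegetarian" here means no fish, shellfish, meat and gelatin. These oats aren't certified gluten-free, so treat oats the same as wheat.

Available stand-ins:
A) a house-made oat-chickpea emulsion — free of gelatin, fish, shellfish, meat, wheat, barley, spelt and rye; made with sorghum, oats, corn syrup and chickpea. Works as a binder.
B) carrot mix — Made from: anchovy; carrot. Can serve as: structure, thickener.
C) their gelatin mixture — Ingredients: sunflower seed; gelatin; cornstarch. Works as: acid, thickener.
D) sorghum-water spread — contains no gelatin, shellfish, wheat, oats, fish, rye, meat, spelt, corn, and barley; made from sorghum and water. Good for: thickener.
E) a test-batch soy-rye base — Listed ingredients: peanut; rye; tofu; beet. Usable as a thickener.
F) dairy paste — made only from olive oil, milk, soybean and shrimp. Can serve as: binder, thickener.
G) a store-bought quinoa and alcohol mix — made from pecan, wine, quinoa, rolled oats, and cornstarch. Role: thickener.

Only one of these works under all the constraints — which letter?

A: not usable as a thickener; has oats, so not gluten-free (and 1 more) — reject
B: has anchovy, so not vegetarian — out
C: has gelatin, so not vegetarian; has cornstarch, so not corn-free — reject
D: works as a thickener, vegetarian, gluten-free — keep
E: has rye, so not gluten-free — out
F: has shrimp, so not vegetarian — reject
G: has rolled oats, so not gluten-free; has cornstarch, so not corn-free — out

D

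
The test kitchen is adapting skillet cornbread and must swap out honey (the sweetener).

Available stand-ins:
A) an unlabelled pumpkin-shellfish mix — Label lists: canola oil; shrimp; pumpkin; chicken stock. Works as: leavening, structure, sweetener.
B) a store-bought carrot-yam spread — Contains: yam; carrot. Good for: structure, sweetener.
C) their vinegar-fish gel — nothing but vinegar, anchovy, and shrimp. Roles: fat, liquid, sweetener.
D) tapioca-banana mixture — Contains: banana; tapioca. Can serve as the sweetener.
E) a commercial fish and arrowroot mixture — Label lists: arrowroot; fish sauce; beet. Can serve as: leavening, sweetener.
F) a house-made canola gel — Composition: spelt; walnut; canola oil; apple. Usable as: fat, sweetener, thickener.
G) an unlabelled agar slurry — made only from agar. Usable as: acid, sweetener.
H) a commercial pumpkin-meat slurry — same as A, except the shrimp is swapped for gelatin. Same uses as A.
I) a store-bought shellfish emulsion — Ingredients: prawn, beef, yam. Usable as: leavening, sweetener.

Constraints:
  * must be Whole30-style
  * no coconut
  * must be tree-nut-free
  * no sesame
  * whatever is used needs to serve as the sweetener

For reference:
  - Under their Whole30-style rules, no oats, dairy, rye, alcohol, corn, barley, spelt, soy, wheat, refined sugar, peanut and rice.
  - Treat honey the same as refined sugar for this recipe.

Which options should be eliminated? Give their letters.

A: chicken stock and shrimp etc. — none of it excluded — valid
B: works as a sweetener, no tree nuts, no sesame — valid
C: every rule checks out — valid
D: every rule checks out — valid
E: all constraints satisfied — valid
F: has spelt, so not Whole30-style; has walnut, so not tree-nut-free — reject
G: no coconut, Whole30-style — keep
H: all constraints satisfied — OK
I: every rule checks out — OK

F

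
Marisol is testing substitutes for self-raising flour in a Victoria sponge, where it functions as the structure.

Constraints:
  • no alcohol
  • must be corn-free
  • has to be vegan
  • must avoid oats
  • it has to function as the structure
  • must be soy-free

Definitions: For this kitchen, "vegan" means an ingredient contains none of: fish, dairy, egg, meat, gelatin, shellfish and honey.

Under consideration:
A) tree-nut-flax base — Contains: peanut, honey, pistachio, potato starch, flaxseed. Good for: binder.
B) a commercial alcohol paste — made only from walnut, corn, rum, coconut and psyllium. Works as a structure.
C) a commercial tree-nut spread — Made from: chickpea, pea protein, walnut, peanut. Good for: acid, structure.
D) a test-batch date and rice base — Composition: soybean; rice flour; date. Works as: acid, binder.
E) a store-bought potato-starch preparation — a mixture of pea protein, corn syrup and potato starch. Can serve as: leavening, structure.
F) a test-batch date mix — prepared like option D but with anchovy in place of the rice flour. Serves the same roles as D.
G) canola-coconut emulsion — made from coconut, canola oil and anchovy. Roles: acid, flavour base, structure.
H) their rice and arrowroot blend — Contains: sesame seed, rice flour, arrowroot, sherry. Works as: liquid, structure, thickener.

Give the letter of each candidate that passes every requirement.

A: not usable as a structure; has honey, so not vegan — out
B: has rum, so not alcohol-free; has corn, so not corn-free — no
C: no corn, no oats — keep
D: not usable as a structure; has soybean, so not soy-free — out
E: has corn syrup, so not corn-free — reject
F: not usable as a structure; has anchovy, so not vegan (and 1 more) — no
G: has anchovy, so not vegan — no
H: has sherry, so not alcohol-free — no

C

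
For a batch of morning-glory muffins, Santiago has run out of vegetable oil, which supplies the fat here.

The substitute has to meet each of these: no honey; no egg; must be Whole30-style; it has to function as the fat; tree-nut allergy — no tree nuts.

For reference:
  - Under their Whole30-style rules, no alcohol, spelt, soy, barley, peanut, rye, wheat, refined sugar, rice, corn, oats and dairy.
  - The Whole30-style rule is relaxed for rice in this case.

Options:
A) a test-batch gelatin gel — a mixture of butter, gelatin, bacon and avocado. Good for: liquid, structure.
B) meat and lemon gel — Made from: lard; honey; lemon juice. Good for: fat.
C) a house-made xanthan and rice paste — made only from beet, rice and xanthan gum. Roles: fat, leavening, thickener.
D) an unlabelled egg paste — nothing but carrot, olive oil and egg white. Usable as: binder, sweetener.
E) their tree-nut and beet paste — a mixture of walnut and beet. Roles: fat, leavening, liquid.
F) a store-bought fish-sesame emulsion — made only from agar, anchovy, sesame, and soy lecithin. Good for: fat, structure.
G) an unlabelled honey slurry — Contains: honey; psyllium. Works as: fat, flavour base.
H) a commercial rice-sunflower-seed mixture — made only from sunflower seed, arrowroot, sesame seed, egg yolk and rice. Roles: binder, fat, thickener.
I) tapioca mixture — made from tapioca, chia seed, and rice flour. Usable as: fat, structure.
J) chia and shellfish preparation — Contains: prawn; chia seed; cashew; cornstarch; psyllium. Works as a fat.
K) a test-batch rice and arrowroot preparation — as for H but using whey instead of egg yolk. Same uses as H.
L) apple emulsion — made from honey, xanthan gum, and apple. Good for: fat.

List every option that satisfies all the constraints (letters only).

C, I

A: not usable as a fat; has butter, so not Whole30-style — reject
B: has honey, so not honey-free — no
C: rice is permitted under the Whole30-style carve-out; nothing else excluded — keep
D: not usable as a fat; has egg white, so not egg-free — no
E: has walnut, so not tree-nut-free — no
F: has soy lecithin, so not Whole30-style — reject
G: has honey, so not honey-free — no
H: has egg yolk, so not egg-free — reject
I: rice is permitted under the Whole30-style carve-out; nothing else excluded — keep
J: has cornstarch, so not Whole30-style; has cashew, so not tree-nut-free — reject
K: has whey, so not Whole30-style — no
L: has honey, so not honey-free — reject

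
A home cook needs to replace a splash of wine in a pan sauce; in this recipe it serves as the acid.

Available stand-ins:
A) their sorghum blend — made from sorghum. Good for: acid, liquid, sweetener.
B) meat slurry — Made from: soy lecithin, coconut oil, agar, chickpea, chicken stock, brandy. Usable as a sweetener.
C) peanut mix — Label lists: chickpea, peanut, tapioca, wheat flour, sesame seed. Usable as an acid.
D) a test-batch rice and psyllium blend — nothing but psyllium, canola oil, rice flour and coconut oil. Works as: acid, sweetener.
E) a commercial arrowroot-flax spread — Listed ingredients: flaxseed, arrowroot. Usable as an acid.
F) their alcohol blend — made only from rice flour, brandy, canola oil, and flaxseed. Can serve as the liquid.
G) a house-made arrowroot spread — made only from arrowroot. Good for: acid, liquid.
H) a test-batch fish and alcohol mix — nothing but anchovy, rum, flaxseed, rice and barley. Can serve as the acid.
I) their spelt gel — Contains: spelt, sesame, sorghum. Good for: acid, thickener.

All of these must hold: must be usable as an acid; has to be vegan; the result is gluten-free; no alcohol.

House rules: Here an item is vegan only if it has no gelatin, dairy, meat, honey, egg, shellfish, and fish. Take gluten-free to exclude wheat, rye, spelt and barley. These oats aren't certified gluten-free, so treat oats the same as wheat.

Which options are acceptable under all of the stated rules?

A, D, E, G

A: works as an acid, gluten-free, no alcohol — valid
B: not usable as an acid; has chicken stock, so not vegan (and 1 more) — reject
C: has wheat flour, so not gluten-free — no
D: coconut oil and rice flour etc. — none of it excluded — OK
E: only flaxseed and arrowroot; none excluded — valid
F: not usable as an acid; has brandy, so not alcohol-free — reject
G: every rule checks out — OK
H: has anchovy, so not vegan; has barley, so not gluten-free (and 1 more) — reject
I: has spelt, so not gluten-free — reject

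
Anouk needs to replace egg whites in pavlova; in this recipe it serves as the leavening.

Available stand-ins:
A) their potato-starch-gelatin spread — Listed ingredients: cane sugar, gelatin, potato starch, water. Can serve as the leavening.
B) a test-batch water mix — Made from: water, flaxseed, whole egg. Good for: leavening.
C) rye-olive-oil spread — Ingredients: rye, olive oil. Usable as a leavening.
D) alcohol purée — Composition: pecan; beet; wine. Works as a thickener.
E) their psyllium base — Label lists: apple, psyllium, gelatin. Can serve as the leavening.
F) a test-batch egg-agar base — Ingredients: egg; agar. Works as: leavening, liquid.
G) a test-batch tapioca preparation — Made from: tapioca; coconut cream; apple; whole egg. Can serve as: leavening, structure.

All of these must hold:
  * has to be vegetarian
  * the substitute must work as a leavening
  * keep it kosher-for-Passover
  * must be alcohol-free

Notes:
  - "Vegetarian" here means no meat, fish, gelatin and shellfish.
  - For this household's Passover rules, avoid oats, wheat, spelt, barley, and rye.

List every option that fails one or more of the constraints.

A, C, D, E

A: has gelatin, so not vegetarian — out
B: only whole egg, flaxseed and water; none excluded — valid
C: has rye, so not kosher-for-Passover — reject
D: not usable as a leavening; has wine, so not alcohol-free — out
E: has gelatin, so not vegetarian — reject
F: nothing on the exclusion list — OK
G: coconut cream and whole egg etc. — none of it excluded — keep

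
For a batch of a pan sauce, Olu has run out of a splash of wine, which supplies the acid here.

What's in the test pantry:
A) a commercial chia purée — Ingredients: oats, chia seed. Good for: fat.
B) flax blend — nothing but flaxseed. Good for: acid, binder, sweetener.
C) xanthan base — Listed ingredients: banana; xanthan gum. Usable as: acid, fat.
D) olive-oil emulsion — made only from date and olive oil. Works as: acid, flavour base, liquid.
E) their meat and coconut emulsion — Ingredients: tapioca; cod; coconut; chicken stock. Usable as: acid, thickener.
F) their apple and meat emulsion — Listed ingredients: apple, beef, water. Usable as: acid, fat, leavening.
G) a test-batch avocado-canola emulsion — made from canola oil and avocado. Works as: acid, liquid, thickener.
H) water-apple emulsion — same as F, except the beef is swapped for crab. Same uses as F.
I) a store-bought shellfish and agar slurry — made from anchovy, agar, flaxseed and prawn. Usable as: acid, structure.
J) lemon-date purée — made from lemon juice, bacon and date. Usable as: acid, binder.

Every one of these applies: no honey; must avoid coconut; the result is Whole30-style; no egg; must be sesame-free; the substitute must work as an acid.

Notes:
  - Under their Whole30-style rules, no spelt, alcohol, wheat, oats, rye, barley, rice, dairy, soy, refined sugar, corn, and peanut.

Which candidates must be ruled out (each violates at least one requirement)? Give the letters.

A, E

A: not usable as an acid; has oats, so not Whole30-style — out
B: only flaxseed; none excluded — OK
C: nothing on the exclusion list — OK
D: works as an acid, no honey, no coconut — keep
E: has coconut, so not coconut-free — reject
F: no coconut, no honey — keep
G: works as an acid, Whole30-style, no egg — keep
H: only crab, apple and water; none excluded — OK
I: anchovy and prawn etc. — none of it excluded — valid
J: nothing on the exclusion list — keep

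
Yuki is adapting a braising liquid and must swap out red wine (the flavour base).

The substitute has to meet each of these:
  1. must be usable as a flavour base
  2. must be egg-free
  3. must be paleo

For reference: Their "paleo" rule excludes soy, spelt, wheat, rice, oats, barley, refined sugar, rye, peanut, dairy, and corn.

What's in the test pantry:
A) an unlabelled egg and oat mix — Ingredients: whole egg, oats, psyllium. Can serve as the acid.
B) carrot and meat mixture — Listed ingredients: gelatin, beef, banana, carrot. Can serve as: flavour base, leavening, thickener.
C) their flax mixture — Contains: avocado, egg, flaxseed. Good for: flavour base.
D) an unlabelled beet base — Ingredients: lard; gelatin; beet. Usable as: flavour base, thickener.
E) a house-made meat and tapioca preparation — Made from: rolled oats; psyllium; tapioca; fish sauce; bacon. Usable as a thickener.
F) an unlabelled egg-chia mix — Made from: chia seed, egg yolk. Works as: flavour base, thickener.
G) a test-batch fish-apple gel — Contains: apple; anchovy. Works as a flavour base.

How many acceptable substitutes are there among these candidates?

A: not usable as a flavour base; has oats, so not paleo (and 1 more) — out
B: gelatin and beef etc. — none of it excluded — keep
C: has egg, so not egg-free — reject
D: all constraints satisfied — valid
E: not usable as a flavour base; has rolled oats, so not paleo — no
F: has egg yolk, so not egg-free — no
G: paleo, no egg — valid

3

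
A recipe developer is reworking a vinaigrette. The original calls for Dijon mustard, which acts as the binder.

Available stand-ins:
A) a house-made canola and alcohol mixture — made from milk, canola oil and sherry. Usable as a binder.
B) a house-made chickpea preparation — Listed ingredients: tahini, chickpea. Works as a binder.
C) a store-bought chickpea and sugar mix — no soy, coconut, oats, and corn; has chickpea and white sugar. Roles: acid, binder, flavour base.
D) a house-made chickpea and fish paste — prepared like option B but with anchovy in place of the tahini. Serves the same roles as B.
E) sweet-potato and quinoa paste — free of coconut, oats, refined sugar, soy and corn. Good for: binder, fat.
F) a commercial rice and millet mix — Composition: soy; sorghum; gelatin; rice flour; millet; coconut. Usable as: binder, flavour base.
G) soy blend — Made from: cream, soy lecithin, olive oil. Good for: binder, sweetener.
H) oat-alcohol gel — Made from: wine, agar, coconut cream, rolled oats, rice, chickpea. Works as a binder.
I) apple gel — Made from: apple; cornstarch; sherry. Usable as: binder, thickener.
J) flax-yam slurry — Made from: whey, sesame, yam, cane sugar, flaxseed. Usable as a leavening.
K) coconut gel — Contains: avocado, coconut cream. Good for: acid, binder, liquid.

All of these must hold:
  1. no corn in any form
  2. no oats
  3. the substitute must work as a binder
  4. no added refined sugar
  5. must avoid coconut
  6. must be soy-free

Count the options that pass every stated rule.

4

A: nothing on the exclusion list — keep
B: every rule checks out — keep
C: has white sugar, so not no-added-sugar — no
D: only anchovy and chickpea; none excluded — OK
E: no soy, no oats — OK
F: has coconut, so not coconut-free; has soy, so not soy-free — out
G: has soy lecithin, so not soy-free — out
H: has coconut cream, so not coconut-free; has rolled oats, so not oat-free — no
I: has cornstarch, so not corn-free — reject
J: not usable as a binder; has cane sugar, so not no-added-sugar — out
K: has coconut cream, so not coconut-free — out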